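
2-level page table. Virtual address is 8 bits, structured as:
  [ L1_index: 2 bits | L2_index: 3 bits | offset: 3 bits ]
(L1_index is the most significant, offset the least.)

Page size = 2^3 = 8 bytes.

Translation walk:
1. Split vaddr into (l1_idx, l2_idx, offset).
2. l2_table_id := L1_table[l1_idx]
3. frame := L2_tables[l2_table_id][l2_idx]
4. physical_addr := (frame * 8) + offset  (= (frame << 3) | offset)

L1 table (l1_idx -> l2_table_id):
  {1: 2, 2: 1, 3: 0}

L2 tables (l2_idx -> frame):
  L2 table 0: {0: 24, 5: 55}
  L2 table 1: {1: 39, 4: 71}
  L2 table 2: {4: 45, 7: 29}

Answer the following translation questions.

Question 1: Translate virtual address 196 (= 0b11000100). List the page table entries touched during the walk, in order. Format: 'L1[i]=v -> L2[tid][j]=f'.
Answer: L1[3]=0 -> L2[0][0]=24

Derivation:
vaddr = 196 = 0b11000100
Split: l1_idx=3, l2_idx=0, offset=4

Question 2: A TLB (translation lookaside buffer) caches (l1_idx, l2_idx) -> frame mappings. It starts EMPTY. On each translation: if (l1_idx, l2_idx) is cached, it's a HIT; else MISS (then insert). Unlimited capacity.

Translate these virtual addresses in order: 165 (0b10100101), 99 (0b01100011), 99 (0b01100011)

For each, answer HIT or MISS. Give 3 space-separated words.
vaddr=165: (2,4) not in TLB -> MISS, insert
vaddr=99: (1,4) not in TLB -> MISS, insert
vaddr=99: (1,4) in TLB -> HIT

Answer: MISS MISS HIT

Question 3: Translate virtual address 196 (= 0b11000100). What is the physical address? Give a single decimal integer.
Answer: 196

Derivation:
vaddr = 196 = 0b11000100
Split: l1_idx=3, l2_idx=0, offset=4
L1[3] = 0
L2[0][0] = 24
paddr = 24 * 8 + 4 = 196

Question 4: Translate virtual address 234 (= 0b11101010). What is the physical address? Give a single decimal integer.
Answer: 442

Derivation:
vaddr = 234 = 0b11101010
Split: l1_idx=3, l2_idx=5, offset=2
L1[3] = 0
L2[0][5] = 55
paddr = 55 * 8 + 2 = 442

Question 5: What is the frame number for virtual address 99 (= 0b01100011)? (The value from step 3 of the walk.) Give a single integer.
Answer: 45

Derivation:
vaddr = 99: l1_idx=1, l2_idx=4
L1[1] = 2; L2[2][4] = 45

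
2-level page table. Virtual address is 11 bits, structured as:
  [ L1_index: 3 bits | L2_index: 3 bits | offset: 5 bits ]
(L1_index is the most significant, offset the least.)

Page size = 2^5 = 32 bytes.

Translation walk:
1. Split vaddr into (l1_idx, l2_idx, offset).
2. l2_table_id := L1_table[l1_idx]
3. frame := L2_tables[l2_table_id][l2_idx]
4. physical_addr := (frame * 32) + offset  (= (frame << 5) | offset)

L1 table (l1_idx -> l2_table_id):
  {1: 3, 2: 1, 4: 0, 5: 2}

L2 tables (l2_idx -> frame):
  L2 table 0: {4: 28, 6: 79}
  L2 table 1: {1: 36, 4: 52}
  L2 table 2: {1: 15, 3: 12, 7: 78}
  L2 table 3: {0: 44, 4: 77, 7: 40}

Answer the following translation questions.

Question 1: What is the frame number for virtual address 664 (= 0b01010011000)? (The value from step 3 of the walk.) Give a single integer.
vaddr = 664: l1_idx=2, l2_idx=4
L1[2] = 1; L2[1][4] = 52

Answer: 52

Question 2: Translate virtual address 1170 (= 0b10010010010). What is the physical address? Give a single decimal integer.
vaddr = 1170 = 0b10010010010
Split: l1_idx=4, l2_idx=4, offset=18
L1[4] = 0
L2[0][4] = 28
paddr = 28 * 32 + 18 = 914

Answer: 914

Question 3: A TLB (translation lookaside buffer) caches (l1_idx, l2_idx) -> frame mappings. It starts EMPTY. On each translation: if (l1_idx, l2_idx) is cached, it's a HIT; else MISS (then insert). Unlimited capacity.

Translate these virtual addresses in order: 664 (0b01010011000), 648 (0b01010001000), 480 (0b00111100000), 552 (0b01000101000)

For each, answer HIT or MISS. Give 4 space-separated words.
Answer: MISS HIT MISS MISS

Derivation:
vaddr=664: (2,4) not in TLB -> MISS, insert
vaddr=648: (2,4) in TLB -> HIT
vaddr=480: (1,7) not in TLB -> MISS, insert
vaddr=552: (2,1) not in TLB -> MISS, insert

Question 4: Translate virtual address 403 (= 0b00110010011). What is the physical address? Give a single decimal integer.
Answer: 2483

Derivation:
vaddr = 403 = 0b00110010011
Split: l1_idx=1, l2_idx=4, offset=19
L1[1] = 3
L2[3][4] = 77
paddr = 77 * 32 + 19 = 2483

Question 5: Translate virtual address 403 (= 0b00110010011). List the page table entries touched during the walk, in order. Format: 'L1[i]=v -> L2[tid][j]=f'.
Answer: L1[1]=3 -> L2[3][4]=77

Derivation:
vaddr = 403 = 0b00110010011
Split: l1_idx=1, l2_idx=4, offset=19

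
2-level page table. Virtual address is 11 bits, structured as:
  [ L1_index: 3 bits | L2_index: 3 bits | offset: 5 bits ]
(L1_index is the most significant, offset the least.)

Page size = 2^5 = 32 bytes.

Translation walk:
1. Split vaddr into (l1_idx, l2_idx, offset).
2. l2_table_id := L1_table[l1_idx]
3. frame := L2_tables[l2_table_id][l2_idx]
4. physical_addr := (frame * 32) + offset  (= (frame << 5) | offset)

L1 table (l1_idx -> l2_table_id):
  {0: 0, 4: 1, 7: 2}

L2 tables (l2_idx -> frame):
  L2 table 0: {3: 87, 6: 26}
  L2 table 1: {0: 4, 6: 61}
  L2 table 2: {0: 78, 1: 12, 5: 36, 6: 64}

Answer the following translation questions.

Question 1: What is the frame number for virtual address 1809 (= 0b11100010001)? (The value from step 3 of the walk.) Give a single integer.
vaddr = 1809: l1_idx=7, l2_idx=0
L1[7] = 2; L2[2][0] = 78

Answer: 78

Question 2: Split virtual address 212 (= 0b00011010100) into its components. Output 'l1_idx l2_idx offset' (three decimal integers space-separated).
Answer: 0 6 20

Derivation:
vaddr = 212 = 0b00011010100
  top 3 bits -> l1_idx = 0
  next 3 bits -> l2_idx = 6
  bottom 5 bits -> offset = 20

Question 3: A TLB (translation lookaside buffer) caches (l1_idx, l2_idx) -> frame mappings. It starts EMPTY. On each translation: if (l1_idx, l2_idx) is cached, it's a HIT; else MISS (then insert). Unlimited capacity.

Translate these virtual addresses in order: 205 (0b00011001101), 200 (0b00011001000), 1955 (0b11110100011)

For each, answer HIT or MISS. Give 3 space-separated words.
vaddr=205: (0,6) not in TLB -> MISS, insert
vaddr=200: (0,6) in TLB -> HIT
vaddr=1955: (7,5) not in TLB -> MISS, insert

Answer: MISS HIT MISS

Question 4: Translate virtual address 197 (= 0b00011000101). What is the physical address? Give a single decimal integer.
Answer: 837

Derivation:
vaddr = 197 = 0b00011000101
Split: l1_idx=0, l2_idx=6, offset=5
L1[0] = 0
L2[0][6] = 26
paddr = 26 * 32 + 5 = 837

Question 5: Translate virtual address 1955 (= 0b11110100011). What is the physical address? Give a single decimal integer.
vaddr = 1955 = 0b11110100011
Split: l1_idx=7, l2_idx=5, offset=3
L1[7] = 2
L2[2][5] = 36
paddr = 36 * 32 + 3 = 1155

Answer: 1155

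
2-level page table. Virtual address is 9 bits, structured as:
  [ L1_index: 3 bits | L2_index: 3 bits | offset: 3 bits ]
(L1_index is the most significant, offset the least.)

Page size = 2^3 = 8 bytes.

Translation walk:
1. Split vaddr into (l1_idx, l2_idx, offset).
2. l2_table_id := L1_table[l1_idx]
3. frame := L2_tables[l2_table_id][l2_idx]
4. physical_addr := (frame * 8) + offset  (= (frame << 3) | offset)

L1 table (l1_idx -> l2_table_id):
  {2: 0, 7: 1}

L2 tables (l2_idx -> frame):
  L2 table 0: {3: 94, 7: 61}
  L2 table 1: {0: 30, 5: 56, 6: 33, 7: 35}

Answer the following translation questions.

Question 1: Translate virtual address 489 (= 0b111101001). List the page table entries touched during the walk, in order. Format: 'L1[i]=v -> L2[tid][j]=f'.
vaddr = 489 = 0b111101001
Split: l1_idx=7, l2_idx=5, offset=1

Answer: L1[7]=1 -> L2[1][5]=56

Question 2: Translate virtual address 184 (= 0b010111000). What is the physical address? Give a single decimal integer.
Answer: 488

Derivation:
vaddr = 184 = 0b010111000
Split: l1_idx=2, l2_idx=7, offset=0
L1[2] = 0
L2[0][7] = 61
paddr = 61 * 8 + 0 = 488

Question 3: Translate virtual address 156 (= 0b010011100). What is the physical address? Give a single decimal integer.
Answer: 756

Derivation:
vaddr = 156 = 0b010011100
Split: l1_idx=2, l2_idx=3, offset=4
L1[2] = 0
L2[0][3] = 94
paddr = 94 * 8 + 4 = 756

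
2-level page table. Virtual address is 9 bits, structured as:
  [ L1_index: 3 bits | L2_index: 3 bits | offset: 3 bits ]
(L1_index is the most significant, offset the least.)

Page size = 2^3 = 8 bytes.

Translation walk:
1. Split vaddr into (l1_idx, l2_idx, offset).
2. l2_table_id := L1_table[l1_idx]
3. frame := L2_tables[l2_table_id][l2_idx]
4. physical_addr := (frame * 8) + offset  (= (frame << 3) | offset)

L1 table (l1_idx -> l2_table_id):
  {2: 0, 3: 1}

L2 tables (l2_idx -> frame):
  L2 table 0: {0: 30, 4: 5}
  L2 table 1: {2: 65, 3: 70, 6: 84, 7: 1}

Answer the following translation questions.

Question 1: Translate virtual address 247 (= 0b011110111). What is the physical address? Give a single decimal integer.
vaddr = 247 = 0b011110111
Split: l1_idx=3, l2_idx=6, offset=7
L1[3] = 1
L2[1][6] = 84
paddr = 84 * 8 + 7 = 679

Answer: 679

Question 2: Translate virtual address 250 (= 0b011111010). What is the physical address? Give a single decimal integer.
Answer: 10

Derivation:
vaddr = 250 = 0b011111010
Split: l1_idx=3, l2_idx=7, offset=2
L1[3] = 1
L2[1][7] = 1
paddr = 1 * 8 + 2 = 10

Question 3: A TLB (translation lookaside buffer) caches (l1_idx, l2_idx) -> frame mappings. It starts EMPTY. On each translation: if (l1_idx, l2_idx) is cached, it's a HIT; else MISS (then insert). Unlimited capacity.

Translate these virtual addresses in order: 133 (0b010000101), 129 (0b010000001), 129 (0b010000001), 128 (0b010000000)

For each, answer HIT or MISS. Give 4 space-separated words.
vaddr=133: (2,0) not in TLB -> MISS, insert
vaddr=129: (2,0) in TLB -> HIT
vaddr=129: (2,0) in TLB -> HIT
vaddr=128: (2,0) in TLB -> HIT

Answer: MISS HIT HIT HIT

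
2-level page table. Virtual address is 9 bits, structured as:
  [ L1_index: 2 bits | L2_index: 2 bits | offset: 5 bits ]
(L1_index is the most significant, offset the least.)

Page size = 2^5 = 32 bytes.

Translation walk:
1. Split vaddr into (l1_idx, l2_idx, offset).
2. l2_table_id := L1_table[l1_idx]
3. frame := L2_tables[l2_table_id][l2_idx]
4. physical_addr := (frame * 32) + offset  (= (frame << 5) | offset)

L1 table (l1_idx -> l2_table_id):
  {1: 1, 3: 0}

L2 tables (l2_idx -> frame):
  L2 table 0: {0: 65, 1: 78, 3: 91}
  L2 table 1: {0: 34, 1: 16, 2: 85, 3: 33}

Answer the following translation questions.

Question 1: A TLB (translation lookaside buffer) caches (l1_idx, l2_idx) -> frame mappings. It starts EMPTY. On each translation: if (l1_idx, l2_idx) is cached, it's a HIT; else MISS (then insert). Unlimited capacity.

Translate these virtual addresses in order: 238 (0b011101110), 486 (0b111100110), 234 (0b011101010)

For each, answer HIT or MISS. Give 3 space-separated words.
vaddr=238: (1,3) not in TLB -> MISS, insert
vaddr=486: (3,3) not in TLB -> MISS, insert
vaddr=234: (1,3) in TLB -> HIT

Answer: MISS MISS HIT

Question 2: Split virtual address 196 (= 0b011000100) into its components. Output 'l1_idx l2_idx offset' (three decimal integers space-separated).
vaddr = 196 = 0b011000100
  top 2 bits -> l1_idx = 1
  next 2 bits -> l2_idx = 2
  bottom 5 bits -> offset = 4

Answer: 1 2 4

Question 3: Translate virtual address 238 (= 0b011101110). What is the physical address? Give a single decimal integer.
Answer: 1070

Derivation:
vaddr = 238 = 0b011101110
Split: l1_idx=1, l2_idx=3, offset=14
L1[1] = 1
L2[1][3] = 33
paddr = 33 * 32 + 14 = 1070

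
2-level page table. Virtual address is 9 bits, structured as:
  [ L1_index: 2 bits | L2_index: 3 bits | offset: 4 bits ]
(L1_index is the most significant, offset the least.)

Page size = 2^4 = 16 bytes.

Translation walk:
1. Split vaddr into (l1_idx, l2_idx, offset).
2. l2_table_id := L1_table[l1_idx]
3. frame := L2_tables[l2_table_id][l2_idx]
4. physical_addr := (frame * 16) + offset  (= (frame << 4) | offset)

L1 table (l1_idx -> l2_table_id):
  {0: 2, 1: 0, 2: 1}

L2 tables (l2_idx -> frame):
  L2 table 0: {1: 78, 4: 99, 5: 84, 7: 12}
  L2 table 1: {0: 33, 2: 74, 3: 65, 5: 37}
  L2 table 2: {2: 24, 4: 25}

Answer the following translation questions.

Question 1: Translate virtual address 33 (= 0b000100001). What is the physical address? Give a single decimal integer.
Answer: 385

Derivation:
vaddr = 33 = 0b000100001
Split: l1_idx=0, l2_idx=2, offset=1
L1[0] = 2
L2[2][2] = 24
paddr = 24 * 16 + 1 = 385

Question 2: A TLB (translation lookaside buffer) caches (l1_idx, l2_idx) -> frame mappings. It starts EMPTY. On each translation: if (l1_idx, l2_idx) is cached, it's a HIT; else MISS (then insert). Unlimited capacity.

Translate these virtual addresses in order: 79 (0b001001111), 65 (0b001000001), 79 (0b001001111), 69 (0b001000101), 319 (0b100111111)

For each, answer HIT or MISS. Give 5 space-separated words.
Answer: MISS HIT HIT HIT MISS

Derivation:
vaddr=79: (0,4) not in TLB -> MISS, insert
vaddr=65: (0,4) in TLB -> HIT
vaddr=79: (0,4) in TLB -> HIT
vaddr=69: (0,4) in TLB -> HIT
vaddr=319: (2,3) not in TLB -> MISS, insert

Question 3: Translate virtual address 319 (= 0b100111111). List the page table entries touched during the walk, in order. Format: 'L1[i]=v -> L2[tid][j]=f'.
vaddr = 319 = 0b100111111
Split: l1_idx=2, l2_idx=3, offset=15

Answer: L1[2]=1 -> L2[1][3]=65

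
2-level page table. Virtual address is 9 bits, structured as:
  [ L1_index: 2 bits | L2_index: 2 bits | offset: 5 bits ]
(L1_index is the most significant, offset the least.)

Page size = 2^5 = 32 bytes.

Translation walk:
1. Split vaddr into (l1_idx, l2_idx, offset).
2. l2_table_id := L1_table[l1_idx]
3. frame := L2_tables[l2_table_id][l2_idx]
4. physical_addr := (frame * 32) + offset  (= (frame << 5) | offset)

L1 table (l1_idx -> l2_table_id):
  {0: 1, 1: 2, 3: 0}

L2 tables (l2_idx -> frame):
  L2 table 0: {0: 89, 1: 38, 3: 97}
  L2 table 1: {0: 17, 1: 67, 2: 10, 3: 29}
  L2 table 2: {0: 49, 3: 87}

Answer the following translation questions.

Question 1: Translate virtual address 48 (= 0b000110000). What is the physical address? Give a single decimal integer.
Answer: 2160

Derivation:
vaddr = 48 = 0b000110000
Split: l1_idx=0, l2_idx=1, offset=16
L1[0] = 1
L2[1][1] = 67
paddr = 67 * 32 + 16 = 2160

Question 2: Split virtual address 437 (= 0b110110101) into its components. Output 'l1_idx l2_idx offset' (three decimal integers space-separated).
vaddr = 437 = 0b110110101
  top 2 bits -> l1_idx = 3
  next 2 bits -> l2_idx = 1
  bottom 5 bits -> offset = 21

Answer: 3 1 21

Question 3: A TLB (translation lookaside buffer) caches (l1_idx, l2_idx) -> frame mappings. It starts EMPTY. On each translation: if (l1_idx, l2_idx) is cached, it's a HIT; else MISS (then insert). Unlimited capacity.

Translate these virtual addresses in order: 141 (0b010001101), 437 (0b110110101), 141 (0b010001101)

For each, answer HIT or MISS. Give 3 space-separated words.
Answer: MISS MISS HIT

Derivation:
vaddr=141: (1,0) not in TLB -> MISS, insert
vaddr=437: (3,1) not in TLB -> MISS, insert
vaddr=141: (1,0) in TLB -> HIT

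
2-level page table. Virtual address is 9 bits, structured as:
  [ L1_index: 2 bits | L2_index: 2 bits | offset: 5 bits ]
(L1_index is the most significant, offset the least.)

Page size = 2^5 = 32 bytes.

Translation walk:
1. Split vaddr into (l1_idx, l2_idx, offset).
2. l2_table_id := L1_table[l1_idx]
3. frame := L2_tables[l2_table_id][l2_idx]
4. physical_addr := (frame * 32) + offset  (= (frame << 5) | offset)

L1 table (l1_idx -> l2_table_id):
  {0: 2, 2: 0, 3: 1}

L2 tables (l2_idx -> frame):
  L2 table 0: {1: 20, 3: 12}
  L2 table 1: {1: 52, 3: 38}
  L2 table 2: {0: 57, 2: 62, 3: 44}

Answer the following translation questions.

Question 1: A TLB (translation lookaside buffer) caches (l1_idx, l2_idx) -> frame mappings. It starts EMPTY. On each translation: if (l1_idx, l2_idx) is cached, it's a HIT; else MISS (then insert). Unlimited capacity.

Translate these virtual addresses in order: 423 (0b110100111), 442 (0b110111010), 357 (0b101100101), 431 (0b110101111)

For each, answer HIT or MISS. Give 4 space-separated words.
Answer: MISS HIT MISS HIT

Derivation:
vaddr=423: (3,1) not in TLB -> MISS, insert
vaddr=442: (3,1) in TLB -> HIT
vaddr=357: (2,3) not in TLB -> MISS, insert
vaddr=431: (3,1) in TLB -> HIT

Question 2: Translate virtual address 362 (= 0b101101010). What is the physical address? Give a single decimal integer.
vaddr = 362 = 0b101101010
Split: l1_idx=2, l2_idx=3, offset=10
L1[2] = 0
L2[0][3] = 12
paddr = 12 * 32 + 10 = 394

Answer: 394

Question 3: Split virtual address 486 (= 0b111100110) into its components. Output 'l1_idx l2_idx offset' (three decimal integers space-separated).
vaddr = 486 = 0b111100110
  top 2 bits -> l1_idx = 3
  next 2 bits -> l2_idx = 3
  bottom 5 bits -> offset = 6

Answer: 3 3 6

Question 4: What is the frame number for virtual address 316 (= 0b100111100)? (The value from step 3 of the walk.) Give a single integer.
Answer: 20

Derivation:
vaddr = 316: l1_idx=2, l2_idx=1
L1[2] = 0; L2[0][1] = 20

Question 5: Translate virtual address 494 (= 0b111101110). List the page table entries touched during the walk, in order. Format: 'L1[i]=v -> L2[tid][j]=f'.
vaddr = 494 = 0b111101110
Split: l1_idx=3, l2_idx=3, offset=14

Answer: L1[3]=1 -> L2[1][3]=38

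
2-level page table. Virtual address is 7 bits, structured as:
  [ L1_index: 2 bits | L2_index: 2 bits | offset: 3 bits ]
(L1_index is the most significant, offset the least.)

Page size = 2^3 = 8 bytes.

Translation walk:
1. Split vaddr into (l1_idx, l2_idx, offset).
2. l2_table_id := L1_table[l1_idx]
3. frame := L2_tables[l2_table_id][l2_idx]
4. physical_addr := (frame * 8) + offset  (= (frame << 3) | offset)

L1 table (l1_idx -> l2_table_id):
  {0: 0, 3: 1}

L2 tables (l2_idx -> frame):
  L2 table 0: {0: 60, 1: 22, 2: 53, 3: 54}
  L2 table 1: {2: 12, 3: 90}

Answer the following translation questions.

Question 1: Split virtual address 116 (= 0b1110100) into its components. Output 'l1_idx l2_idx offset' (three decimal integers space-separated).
Answer: 3 2 4

Derivation:
vaddr = 116 = 0b1110100
  top 2 bits -> l1_idx = 3
  next 2 bits -> l2_idx = 2
  bottom 3 bits -> offset = 4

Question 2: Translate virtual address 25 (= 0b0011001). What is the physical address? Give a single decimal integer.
vaddr = 25 = 0b0011001
Split: l1_idx=0, l2_idx=3, offset=1
L1[0] = 0
L2[0][3] = 54
paddr = 54 * 8 + 1 = 433

Answer: 433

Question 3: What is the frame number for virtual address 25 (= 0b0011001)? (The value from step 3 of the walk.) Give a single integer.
Answer: 54

Derivation:
vaddr = 25: l1_idx=0, l2_idx=3
L1[0] = 0; L2[0][3] = 54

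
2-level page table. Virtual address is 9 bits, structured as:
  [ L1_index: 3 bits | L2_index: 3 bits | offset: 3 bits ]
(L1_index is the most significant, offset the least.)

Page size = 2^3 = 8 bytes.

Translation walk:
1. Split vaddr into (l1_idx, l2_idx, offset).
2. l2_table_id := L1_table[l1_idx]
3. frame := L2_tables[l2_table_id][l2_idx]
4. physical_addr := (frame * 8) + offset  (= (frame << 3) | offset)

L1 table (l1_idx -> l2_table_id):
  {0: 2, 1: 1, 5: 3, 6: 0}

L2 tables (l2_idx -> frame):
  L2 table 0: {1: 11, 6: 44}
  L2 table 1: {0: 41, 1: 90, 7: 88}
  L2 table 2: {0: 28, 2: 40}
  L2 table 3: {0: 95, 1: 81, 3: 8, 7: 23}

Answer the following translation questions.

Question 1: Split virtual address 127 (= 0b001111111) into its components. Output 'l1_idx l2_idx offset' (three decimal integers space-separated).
vaddr = 127 = 0b001111111
  top 3 bits -> l1_idx = 1
  next 3 bits -> l2_idx = 7
  bottom 3 bits -> offset = 7

Answer: 1 7 7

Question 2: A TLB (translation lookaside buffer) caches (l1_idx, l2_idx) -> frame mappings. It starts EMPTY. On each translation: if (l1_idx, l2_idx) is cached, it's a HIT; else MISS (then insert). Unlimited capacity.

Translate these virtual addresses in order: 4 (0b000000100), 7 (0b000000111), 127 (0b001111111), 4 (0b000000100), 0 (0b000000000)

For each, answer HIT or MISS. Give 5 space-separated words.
vaddr=4: (0,0) not in TLB -> MISS, insert
vaddr=7: (0,0) in TLB -> HIT
vaddr=127: (1,7) not in TLB -> MISS, insert
vaddr=4: (0,0) in TLB -> HIT
vaddr=0: (0,0) in TLB -> HIT

Answer: MISS HIT MISS HIT HIT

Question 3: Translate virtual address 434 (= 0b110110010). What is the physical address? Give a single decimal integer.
vaddr = 434 = 0b110110010
Split: l1_idx=6, l2_idx=6, offset=2
L1[6] = 0
L2[0][6] = 44
paddr = 44 * 8 + 2 = 354

Answer: 354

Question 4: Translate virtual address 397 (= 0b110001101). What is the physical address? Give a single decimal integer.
vaddr = 397 = 0b110001101
Split: l1_idx=6, l2_idx=1, offset=5
L1[6] = 0
L2[0][1] = 11
paddr = 11 * 8 + 5 = 93

Answer: 93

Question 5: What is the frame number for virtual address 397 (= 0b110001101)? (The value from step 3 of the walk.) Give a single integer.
vaddr = 397: l1_idx=6, l2_idx=1
L1[6] = 0; L2[0][1] = 11

Answer: 11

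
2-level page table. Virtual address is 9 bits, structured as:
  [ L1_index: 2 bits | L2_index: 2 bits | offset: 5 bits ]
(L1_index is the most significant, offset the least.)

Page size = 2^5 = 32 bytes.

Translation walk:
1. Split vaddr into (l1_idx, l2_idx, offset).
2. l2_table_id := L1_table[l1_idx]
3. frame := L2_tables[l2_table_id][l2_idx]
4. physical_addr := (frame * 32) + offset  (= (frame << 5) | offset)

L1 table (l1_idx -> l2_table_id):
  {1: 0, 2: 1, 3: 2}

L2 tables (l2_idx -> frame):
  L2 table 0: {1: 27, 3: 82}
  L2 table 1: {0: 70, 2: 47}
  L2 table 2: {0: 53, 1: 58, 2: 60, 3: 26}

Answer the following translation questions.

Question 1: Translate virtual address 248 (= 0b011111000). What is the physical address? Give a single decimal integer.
Answer: 2648

Derivation:
vaddr = 248 = 0b011111000
Split: l1_idx=1, l2_idx=3, offset=24
L1[1] = 0
L2[0][3] = 82
paddr = 82 * 32 + 24 = 2648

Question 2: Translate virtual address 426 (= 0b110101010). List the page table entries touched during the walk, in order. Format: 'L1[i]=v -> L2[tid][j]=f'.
Answer: L1[3]=2 -> L2[2][1]=58

Derivation:
vaddr = 426 = 0b110101010
Split: l1_idx=3, l2_idx=1, offset=10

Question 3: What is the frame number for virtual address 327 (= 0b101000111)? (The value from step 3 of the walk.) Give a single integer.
vaddr = 327: l1_idx=2, l2_idx=2
L1[2] = 1; L2[1][2] = 47

Answer: 47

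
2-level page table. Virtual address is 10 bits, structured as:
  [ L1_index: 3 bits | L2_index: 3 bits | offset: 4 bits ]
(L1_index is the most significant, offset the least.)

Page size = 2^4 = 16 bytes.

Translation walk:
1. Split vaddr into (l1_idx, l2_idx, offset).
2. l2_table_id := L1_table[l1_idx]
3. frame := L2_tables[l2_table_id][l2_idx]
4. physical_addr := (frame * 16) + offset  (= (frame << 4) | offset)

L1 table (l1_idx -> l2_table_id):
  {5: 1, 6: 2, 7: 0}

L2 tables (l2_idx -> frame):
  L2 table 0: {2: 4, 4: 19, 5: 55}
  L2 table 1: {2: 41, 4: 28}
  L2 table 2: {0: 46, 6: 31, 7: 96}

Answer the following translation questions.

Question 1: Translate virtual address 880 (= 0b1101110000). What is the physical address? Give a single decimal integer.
Answer: 1536

Derivation:
vaddr = 880 = 0b1101110000
Split: l1_idx=6, l2_idx=7, offset=0
L1[6] = 2
L2[2][7] = 96
paddr = 96 * 16 + 0 = 1536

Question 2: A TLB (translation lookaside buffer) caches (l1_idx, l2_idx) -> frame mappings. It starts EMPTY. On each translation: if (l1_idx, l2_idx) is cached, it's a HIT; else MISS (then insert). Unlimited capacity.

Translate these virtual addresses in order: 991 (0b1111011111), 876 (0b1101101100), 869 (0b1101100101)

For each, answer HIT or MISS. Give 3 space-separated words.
Answer: MISS MISS HIT

Derivation:
vaddr=991: (7,5) not in TLB -> MISS, insert
vaddr=876: (6,6) not in TLB -> MISS, insert
vaddr=869: (6,6) in TLB -> HIT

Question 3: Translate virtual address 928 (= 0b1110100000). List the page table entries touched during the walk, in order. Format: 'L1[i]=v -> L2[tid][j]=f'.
Answer: L1[7]=0 -> L2[0][2]=4

Derivation:
vaddr = 928 = 0b1110100000
Split: l1_idx=7, l2_idx=2, offset=0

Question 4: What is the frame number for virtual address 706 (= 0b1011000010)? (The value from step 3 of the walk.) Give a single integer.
vaddr = 706: l1_idx=5, l2_idx=4
L1[5] = 1; L2[1][4] = 28

Answer: 28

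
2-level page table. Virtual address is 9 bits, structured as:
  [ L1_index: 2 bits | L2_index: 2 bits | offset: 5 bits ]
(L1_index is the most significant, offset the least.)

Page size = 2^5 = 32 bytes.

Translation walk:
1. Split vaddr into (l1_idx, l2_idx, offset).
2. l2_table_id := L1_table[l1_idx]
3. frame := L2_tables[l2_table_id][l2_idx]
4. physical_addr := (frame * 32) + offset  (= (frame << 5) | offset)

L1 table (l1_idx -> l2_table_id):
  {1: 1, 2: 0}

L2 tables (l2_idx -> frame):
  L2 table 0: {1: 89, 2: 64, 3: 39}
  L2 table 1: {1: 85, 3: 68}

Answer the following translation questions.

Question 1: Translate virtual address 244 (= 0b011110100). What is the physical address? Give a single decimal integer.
vaddr = 244 = 0b011110100
Split: l1_idx=1, l2_idx=3, offset=20
L1[1] = 1
L2[1][3] = 68
paddr = 68 * 32 + 20 = 2196

Answer: 2196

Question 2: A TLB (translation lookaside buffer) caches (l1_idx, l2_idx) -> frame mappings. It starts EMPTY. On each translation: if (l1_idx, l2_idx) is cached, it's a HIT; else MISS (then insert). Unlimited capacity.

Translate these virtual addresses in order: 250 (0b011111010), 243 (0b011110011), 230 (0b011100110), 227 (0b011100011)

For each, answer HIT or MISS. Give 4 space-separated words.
vaddr=250: (1,3) not in TLB -> MISS, insert
vaddr=243: (1,3) in TLB -> HIT
vaddr=230: (1,3) in TLB -> HIT
vaddr=227: (1,3) in TLB -> HIT

Answer: MISS HIT HIT HIT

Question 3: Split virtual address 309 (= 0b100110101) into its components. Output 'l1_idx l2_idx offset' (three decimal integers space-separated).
Answer: 2 1 21

Derivation:
vaddr = 309 = 0b100110101
  top 2 bits -> l1_idx = 2
  next 2 bits -> l2_idx = 1
  bottom 5 bits -> offset = 21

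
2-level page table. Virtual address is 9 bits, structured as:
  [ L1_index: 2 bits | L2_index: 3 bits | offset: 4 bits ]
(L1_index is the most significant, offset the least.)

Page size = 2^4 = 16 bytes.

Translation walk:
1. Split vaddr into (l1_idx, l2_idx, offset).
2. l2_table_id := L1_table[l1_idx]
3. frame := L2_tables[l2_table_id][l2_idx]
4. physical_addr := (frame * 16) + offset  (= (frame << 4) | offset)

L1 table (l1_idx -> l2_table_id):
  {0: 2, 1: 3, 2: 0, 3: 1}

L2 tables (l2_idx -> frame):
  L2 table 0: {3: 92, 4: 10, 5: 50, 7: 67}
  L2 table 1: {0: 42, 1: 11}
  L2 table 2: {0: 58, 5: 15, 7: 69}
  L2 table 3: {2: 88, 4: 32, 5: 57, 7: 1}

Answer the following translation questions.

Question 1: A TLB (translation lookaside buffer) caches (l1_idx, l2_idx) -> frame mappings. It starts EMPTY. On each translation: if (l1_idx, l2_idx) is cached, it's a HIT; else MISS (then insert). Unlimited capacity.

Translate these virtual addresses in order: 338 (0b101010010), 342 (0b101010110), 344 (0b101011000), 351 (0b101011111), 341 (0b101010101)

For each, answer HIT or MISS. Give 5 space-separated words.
Answer: MISS HIT HIT HIT HIT

Derivation:
vaddr=338: (2,5) not in TLB -> MISS, insert
vaddr=342: (2,5) in TLB -> HIT
vaddr=344: (2,5) in TLB -> HIT
vaddr=351: (2,5) in TLB -> HIT
vaddr=341: (2,5) in TLB -> HIT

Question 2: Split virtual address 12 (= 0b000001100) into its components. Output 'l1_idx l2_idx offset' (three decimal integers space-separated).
vaddr = 12 = 0b000001100
  top 2 bits -> l1_idx = 0
  next 3 bits -> l2_idx = 0
  bottom 4 bits -> offset = 12

Answer: 0 0 12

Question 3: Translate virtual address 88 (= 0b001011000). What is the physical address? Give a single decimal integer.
vaddr = 88 = 0b001011000
Split: l1_idx=0, l2_idx=5, offset=8
L1[0] = 2
L2[2][5] = 15
paddr = 15 * 16 + 8 = 248

Answer: 248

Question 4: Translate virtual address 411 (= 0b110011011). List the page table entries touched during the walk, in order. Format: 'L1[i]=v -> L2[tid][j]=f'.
vaddr = 411 = 0b110011011
Split: l1_idx=3, l2_idx=1, offset=11

Answer: L1[3]=1 -> L2[1][1]=11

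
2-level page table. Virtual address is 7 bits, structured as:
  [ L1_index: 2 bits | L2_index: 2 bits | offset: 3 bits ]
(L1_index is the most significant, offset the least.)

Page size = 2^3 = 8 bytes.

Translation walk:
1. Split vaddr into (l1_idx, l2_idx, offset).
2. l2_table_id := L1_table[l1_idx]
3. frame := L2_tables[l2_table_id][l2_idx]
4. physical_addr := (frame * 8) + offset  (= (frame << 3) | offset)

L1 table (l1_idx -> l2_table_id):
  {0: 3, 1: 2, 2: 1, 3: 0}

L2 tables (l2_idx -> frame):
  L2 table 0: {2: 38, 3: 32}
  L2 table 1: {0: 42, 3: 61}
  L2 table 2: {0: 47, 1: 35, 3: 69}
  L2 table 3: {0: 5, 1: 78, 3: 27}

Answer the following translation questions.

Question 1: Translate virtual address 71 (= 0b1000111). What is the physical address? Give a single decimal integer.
Answer: 343

Derivation:
vaddr = 71 = 0b1000111
Split: l1_idx=2, l2_idx=0, offset=7
L1[2] = 1
L2[1][0] = 42
paddr = 42 * 8 + 7 = 343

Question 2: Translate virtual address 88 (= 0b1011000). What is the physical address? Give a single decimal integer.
vaddr = 88 = 0b1011000
Split: l1_idx=2, l2_idx=3, offset=0
L1[2] = 1
L2[1][3] = 61
paddr = 61 * 8 + 0 = 488

Answer: 488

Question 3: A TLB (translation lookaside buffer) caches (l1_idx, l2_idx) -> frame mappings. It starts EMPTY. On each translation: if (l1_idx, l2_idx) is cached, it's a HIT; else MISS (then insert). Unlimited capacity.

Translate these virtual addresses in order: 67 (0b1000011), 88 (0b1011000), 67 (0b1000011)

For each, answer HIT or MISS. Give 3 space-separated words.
vaddr=67: (2,0) not in TLB -> MISS, insert
vaddr=88: (2,3) not in TLB -> MISS, insert
vaddr=67: (2,0) in TLB -> HIT

Answer: MISS MISS HIT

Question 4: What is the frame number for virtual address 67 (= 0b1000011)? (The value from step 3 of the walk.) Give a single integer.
vaddr = 67: l1_idx=2, l2_idx=0
L1[2] = 1; L2[1][0] = 42

Answer: 42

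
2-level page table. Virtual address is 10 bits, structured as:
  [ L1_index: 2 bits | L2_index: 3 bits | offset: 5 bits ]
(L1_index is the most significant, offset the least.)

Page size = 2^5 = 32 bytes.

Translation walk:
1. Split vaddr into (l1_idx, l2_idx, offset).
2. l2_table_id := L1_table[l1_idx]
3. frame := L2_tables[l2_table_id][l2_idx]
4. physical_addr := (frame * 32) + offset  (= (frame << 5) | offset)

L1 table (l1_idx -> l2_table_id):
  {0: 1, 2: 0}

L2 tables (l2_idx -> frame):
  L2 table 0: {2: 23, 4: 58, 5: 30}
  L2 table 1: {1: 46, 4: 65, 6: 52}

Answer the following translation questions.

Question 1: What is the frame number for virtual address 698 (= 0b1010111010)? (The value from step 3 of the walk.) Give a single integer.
Answer: 30

Derivation:
vaddr = 698: l1_idx=2, l2_idx=5
L1[2] = 0; L2[0][5] = 30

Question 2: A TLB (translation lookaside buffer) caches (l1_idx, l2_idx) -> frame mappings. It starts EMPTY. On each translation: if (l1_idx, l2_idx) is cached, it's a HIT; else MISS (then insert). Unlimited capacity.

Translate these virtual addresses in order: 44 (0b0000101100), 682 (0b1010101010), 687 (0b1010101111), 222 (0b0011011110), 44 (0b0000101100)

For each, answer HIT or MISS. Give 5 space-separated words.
vaddr=44: (0,1) not in TLB -> MISS, insert
vaddr=682: (2,5) not in TLB -> MISS, insert
vaddr=687: (2,5) in TLB -> HIT
vaddr=222: (0,6) not in TLB -> MISS, insert
vaddr=44: (0,1) in TLB -> HIT

Answer: MISS MISS HIT MISS HIT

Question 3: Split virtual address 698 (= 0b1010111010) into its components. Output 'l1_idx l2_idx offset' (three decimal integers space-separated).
Answer: 2 5 26

Derivation:
vaddr = 698 = 0b1010111010
  top 2 bits -> l1_idx = 2
  next 3 bits -> l2_idx = 5
  bottom 5 bits -> offset = 26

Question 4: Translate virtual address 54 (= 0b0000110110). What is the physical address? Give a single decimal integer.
Answer: 1494

Derivation:
vaddr = 54 = 0b0000110110
Split: l1_idx=0, l2_idx=1, offset=22
L1[0] = 1
L2[1][1] = 46
paddr = 46 * 32 + 22 = 1494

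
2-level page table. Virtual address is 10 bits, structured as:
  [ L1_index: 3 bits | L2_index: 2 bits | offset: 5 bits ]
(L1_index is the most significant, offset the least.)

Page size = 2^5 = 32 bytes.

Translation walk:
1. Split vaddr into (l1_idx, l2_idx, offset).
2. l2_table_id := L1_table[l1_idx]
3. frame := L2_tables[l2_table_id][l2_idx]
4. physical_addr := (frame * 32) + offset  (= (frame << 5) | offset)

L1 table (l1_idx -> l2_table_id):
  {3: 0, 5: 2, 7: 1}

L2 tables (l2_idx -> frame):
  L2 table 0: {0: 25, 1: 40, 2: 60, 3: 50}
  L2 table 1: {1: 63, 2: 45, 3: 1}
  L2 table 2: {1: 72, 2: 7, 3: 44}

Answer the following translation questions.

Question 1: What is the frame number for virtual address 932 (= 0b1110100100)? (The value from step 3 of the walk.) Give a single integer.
Answer: 63

Derivation:
vaddr = 932: l1_idx=7, l2_idx=1
L1[7] = 1; L2[1][1] = 63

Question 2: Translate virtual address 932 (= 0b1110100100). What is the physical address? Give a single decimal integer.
vaddr = 932 = 0b1110100100
Split: l1_idx=7, l2_idx=1, offset=4
L1[7] = 1
L2[1][1] = 63
paddr = 63 * 32 + 4 = 2020

Answer: 2020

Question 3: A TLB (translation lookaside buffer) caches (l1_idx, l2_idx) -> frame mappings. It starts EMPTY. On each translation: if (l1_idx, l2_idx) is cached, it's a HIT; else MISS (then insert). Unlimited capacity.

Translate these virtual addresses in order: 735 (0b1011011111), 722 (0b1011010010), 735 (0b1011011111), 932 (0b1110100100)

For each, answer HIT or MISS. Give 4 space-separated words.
Answer: MISS HIT HIT MISS

Derivation:
vaddr=735: (5,2) not in TLB -> MISS, insert
vaddr=722: (5,2) in TLB -> HIT
vaddr=735: (5,2) in TLB -> HIT
vaddr=932: (7,1) not in TLB -> MISS, insert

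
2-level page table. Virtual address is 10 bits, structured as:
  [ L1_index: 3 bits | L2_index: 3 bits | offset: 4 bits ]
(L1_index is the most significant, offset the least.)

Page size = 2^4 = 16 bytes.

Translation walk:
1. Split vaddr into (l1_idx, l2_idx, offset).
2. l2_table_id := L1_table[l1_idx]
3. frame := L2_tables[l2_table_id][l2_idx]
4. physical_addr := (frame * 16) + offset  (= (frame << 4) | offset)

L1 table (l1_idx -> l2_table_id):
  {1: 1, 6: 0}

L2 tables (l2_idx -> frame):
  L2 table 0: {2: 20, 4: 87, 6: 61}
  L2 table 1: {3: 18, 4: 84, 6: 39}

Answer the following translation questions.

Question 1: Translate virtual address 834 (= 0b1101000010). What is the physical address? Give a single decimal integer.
vaddr = 834 = 0b1101000010
Split: l1_idx=6, l2_idx=4, offset=2
L1[6] = 0
L2[0][4] = 87
paddr = 87 * 16 + 2 = 1394

Answer: 1394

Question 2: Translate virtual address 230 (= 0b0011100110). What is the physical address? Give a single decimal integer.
vaddr = 230 = 0b0011100110
Split: l1_idx=1, l2_idx=6, offset=6
L1[1] = 1
L2[1][6] = 39
paddr = 39 * 16 + 6 = 630

Answer: 630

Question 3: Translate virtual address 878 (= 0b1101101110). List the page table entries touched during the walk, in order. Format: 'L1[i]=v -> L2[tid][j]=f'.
vaddr = 878 = 0b1101101110
Split: l1_idx=6, l2_idx=6, offset=14

Answer: L1[6]=0 -> L2[0][6]=61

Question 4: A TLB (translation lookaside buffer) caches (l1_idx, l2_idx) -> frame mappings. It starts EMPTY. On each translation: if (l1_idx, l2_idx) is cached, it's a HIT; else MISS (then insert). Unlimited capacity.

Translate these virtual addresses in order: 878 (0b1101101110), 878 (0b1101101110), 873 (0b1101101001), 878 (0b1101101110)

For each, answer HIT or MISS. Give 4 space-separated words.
Answer: MISS HIT HIT HIT

Derivation:
vaddr=878: (6,6) not in TLB -> MISS, insert
vaddr=878: (6,6) in TLB -> HIT
vaddr=873: (6,6) in TLB -> HIT
vaddr=878: (6,6) in TLB -> HIT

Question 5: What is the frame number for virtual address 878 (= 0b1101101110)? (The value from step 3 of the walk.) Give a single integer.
Answer: 61

Derivation:
vaddr = 878: l1_idx=6, l2_idx=6
L1[6] = 0; L2[0][6] = 61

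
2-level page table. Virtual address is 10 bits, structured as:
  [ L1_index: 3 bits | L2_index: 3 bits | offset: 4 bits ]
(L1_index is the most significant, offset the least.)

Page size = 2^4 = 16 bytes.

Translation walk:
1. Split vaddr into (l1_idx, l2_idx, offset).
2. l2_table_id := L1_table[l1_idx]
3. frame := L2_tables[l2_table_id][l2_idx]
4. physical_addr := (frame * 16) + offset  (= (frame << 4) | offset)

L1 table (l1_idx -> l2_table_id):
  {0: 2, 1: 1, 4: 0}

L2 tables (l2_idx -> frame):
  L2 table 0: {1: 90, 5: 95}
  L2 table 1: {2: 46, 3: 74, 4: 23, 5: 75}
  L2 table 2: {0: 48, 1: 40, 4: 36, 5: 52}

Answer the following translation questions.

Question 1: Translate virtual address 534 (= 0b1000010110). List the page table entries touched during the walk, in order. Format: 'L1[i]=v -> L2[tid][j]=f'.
vaddr = 534 = 0b1000010110
Split: l1_idx=4, l2_idx=1, offset=6

Answer: L1[4]=0 -> L2[0][1]=90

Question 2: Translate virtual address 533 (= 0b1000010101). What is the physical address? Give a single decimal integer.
vaddr = 533 = 0b1000010101
Split: l1_idx=4, l2_idx=1, offset=5
L1[4] = 0
L2[0][1] = 90
paddr = 90 * 16 + 5 = 1445

Answer: 1445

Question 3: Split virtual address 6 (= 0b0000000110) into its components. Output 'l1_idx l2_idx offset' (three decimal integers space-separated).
Answer: 0 0 6

Derivation:
vaddr = 6 = 0b0000000110
  top 3 bits -> l1_idx = 0
  next 3 bits -> l2_idx = 0
  bottom 4 bits -> offset = 6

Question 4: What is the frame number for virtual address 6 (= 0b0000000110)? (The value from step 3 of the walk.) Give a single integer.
Answer: 48

Derivation:
vaddr = 6: l1_idx=0, l2_idx=0
L1[0] = 2; L2[2][0] = 48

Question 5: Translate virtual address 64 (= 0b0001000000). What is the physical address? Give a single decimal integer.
Answer: 576

Derivation:
vaddr = 64 = 0b0001000000
Split: l1_idx=0, l2_idx=4, offset=0
L1[0] = 2
L2[2][4] = 36
paddr = 36 * 16 + 0 = 576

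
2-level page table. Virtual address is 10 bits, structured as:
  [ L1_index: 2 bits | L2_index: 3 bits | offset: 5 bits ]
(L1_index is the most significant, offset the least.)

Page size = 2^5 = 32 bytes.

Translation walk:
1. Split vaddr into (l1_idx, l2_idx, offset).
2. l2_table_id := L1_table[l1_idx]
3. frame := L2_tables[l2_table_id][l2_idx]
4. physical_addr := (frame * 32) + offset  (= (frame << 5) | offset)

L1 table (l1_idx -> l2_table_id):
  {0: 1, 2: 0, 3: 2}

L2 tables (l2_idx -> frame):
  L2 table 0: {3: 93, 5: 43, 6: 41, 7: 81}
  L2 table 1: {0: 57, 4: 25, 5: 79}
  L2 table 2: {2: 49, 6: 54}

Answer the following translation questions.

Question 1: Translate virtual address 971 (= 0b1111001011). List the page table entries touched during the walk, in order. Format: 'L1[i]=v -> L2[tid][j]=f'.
vaddr = 971 = 0b1111001011
Split: l1_idx=3, l2_idx=6, offset=11

Answer: L1[3]=2 -> L2[2][6]=54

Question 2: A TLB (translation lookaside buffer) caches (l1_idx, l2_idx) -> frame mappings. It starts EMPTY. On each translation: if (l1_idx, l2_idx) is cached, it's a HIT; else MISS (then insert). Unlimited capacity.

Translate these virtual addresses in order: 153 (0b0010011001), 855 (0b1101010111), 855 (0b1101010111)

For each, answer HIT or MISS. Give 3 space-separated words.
vaddr=153: (0,4) not in TLB -> MISS, insert
vaddr=855: (3,2) not in TLB -> MISS, insert
vaddr=855: (3,2) in TLB -> HIT

Answer: MISS MISS HIT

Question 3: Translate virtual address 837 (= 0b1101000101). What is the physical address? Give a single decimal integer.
vaddr = 837 = 0b1101000101
Split: l1_idx=3, l2_idx=2, offset=5
L1[3] = 2
L2[2][2] = 49
paddr = 49 * 32 + 5 = 1573

Answer: 1573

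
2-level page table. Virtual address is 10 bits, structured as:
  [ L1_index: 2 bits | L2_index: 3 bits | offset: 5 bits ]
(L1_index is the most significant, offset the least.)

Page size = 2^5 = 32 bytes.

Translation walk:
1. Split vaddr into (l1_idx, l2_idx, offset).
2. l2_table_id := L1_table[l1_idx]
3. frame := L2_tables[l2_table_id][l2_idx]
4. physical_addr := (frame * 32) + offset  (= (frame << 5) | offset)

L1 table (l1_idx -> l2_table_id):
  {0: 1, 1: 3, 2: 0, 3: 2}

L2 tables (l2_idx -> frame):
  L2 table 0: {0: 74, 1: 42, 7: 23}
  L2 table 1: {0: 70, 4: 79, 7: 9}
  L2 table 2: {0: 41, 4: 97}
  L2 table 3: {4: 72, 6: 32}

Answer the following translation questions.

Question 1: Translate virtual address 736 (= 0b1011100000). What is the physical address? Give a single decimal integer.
vaddr = 736 = 0b1011100000
Split: l1_idx=2, l2_idx=7, offset=0
L1[2] = 0
L2[0][7] = 23
paddr = 23 * 32 + 0 = 736

Answer: 736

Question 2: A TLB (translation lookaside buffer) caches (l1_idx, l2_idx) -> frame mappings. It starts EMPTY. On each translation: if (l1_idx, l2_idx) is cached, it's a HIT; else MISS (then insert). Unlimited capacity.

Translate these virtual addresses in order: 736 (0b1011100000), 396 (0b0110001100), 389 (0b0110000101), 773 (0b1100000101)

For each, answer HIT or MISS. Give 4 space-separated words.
vaddr=736: (2,7) not in TLB -> MISS, insert
vaddr=396: (1,4) not in TLB -> MISS, insert
vaddr=389: (1,4) in TLB -> HIT
vaddr=773: (3,0) not in TLB -> MISS, insert

Answer: MISS MISS HIT MISS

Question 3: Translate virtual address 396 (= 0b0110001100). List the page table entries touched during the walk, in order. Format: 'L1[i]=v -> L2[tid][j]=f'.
vaddr = 396 = 0b0110001100
Split: l1_idx=1, l2_idx=4, offset=12

Answer: L1[1]=3 -> L2[3][4]=72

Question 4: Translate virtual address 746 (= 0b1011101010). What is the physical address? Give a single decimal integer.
Answer: 746

Derivation:
vaddr = 746 = 0b1011101010
Split: l1_idx=2, l2_idx=7, offset=10
L1[2] = 0
L2[0][7] = 23
paddr = 23 * 32 + 10 = 746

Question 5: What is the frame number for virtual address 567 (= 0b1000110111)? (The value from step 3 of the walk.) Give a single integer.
vaddr = 567: l1_idx=2, l2_idx=1
L1[2] = 0; L2[0][1] = 42

Answer: 42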